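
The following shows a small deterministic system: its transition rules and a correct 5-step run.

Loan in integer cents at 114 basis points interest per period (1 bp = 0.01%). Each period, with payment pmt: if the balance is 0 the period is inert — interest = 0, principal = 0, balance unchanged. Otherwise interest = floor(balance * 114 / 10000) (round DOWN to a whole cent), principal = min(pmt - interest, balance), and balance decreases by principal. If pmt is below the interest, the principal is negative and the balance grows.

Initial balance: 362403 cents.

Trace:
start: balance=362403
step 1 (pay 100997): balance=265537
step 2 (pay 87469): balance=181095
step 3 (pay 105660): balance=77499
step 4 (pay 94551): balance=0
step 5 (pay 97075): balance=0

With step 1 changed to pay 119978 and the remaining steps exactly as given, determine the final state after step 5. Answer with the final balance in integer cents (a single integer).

(re-executing from step 1 with the substitution; state before step 1: balance=362403)
step 1 (pay 119978): balance=246556
step 2 (pay 87469): balance=161897
step 3 (pay 105660): balance=58082
step 4 (pay 94551): balance=0
step 5 (pay 97075): balance=0

0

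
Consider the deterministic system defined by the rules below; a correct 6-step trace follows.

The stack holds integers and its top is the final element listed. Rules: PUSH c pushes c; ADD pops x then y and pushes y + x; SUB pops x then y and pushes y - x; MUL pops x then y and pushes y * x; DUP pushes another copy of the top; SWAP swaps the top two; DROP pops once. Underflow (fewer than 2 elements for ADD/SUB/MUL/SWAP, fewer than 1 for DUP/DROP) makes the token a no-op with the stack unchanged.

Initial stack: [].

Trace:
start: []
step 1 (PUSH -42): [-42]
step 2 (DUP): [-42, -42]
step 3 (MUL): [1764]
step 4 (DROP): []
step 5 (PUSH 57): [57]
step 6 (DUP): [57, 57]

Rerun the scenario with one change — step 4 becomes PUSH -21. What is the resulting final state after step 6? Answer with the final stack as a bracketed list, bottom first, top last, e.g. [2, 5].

(re-executing from step 4 with the substitution; state before step 4: [1764])
step 4 (PUSH -21): [1764, -21]
step 5 (PUSH 57): [1764, -21, 57]
step 6 (DUP): [1764, -21, 57, 57]

[1764, -21, 57, 57]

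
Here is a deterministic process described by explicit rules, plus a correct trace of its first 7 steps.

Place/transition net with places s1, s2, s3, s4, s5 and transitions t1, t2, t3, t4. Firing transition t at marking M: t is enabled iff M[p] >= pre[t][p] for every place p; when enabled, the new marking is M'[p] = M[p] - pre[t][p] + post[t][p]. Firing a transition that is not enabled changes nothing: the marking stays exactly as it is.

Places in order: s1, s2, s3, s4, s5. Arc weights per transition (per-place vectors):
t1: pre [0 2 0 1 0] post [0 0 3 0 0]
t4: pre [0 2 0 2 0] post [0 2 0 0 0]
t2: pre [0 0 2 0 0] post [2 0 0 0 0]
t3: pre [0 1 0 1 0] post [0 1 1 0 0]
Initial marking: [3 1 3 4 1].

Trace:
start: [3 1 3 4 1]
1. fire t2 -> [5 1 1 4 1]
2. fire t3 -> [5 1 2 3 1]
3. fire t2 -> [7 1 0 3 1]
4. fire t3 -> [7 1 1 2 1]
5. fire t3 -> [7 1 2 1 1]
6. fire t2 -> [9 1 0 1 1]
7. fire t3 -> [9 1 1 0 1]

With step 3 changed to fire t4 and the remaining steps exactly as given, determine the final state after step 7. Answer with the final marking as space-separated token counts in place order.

(re-executing from step 3 with the substitution; state before step 3: [5 1 2 3 1])
3. fire t4 -> [5 1 2 3 1]
4. fire t3 -> [5 1 3 2 1]
5. fire t3 -> [5 1 4 1 1]
6. fire t2 -> [7 1 2 1 1]
7. fire t3 -> [7 1 3 0 1]

7 1 3 0 1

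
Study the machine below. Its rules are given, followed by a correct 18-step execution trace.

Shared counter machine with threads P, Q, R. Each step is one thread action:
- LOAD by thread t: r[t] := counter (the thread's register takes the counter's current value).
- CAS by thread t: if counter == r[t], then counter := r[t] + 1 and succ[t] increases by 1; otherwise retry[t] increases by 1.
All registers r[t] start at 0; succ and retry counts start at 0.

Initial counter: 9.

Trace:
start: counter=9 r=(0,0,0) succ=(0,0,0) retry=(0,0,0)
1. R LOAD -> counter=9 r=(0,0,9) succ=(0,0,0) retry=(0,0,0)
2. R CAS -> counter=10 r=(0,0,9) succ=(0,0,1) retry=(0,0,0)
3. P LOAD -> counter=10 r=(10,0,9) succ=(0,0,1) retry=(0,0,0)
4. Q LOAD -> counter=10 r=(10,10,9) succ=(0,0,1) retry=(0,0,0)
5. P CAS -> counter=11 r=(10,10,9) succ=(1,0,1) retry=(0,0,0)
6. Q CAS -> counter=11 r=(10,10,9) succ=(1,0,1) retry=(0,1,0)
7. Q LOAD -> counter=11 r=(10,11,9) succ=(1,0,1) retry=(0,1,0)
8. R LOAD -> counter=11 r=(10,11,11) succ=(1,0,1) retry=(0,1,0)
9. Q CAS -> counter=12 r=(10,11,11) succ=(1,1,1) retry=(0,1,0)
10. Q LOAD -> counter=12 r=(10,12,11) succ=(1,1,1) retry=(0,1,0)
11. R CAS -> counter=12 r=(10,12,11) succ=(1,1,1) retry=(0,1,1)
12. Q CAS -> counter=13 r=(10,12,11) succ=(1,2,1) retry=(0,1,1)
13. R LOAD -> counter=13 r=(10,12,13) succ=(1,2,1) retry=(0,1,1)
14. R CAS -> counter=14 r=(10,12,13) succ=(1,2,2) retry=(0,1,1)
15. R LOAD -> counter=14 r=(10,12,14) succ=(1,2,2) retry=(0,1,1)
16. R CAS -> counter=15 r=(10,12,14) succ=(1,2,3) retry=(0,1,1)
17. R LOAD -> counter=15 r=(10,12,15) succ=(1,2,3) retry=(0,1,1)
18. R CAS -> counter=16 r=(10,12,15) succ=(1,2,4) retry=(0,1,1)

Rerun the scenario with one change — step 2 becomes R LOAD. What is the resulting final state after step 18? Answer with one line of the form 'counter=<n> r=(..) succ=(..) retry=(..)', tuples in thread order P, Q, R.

counter=15 r=(9,11,14) succ=(1,2,3) retry=(0,1,1)

(re-executing from step 2 with the substitution; state before step 2: counter=9 r=(0,0,9) succ=(0,0,0) retry=(0,0,0))
2. R LOAD -> counter=9 r=(0,0,9) succ=(0,0,0) retry=(0,0,0)
3. P LOAD -> counter=9 r=(9,0,9) succ=(0,0,0) retry=(0,0,0)
4. Q LOAD -> counter=9 r=(9,9,9) succ=(0,0,0) retry=(0,0,0)
5. P CAS -> counter=10 r=(9,9,9) succ=(1,0,0) retry=(0,0,0)
6. Q CAS -> counter=10 r=(9,9,9) succ=(1,0,0) retry=(0,1,0)
7. Q LOAD -> counter=10 r=(9,10,9) succ=(1,0,0) retry=(0,1,0)
8. R LOAD -> counter=10 r=(9,10,10) succ=(1,0,0) retry=(0,1,0)
9. Q CAS -> counter=11 r=(9,10,10) succ=(1,1,0) retry=(0,1,0)
10. Q LOAD -> counter=11 r=(9,11,10) succ=(1,1,0) retry=(0,1,0)
11. R CAS -> counter=11 r=(9,11,10) succ=(1,1,0) retry=(0,1,1)
12. Q CAS -> counter=12 r=(9,11,10) succ=(1,2,0) retry=(0,1,1)
13. R LOAD -> counter=12 r=(9,11,12) succ=(1,2,0) retry=(0,1,1)
14. R CAS -> counter=13 r=(9,11,12) succ=(1,2,1) retry=(0,1,1)
15. R LOAD -> counter=13 r=(9,11,13) succ=(1,2,1) retry=(0,1,1)
16. R CAS -> counter=14 r=(9,11,13) succ=(1,2,2) retry=(0,1,1)
17. R LOAD -> counter=14 r=(9,11,14) succ=(1,2,2) retry=(0,1,1)
18. R CAS -> counter=15 r=(9,11,14) succ=(1,2,3) retry=(0,1,1)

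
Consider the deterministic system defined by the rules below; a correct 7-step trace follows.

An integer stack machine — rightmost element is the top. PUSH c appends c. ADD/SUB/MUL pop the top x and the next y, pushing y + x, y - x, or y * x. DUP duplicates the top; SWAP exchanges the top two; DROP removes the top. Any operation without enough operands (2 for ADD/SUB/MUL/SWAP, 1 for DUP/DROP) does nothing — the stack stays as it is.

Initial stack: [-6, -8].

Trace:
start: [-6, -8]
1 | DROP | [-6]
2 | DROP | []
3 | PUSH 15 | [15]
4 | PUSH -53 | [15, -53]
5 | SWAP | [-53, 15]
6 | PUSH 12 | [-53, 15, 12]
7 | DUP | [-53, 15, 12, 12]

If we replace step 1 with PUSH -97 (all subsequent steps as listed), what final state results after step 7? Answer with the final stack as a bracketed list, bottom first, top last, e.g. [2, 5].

[-6, -8, -53, 15, 12, 12]

(re-executing from step 1 with the substitution; state before step 1: [-6, -8])
1 | PUSH -97 | [-6, -8, -97]
2 | DROP | [-6, -8]
3 | PUSH 15 | [-6, -8, 15]
4 | PUSH -53 | [-6, -8, 15, -53]
5 | SWAP | [-6, -8, -53, 15]
6 | PUSH 12 | [-6, -8, -53, 15, 12]
7 | DUP | [-6, -8, -53, 15, 12, 12]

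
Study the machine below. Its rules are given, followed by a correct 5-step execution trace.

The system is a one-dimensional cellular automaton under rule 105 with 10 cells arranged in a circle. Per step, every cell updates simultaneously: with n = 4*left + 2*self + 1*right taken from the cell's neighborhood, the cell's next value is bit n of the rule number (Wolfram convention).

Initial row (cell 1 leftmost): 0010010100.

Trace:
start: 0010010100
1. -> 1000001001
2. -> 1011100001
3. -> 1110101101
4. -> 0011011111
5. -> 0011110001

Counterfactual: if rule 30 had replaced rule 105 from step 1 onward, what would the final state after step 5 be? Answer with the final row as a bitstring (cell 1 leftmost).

0000010111

(re-executing steps 1..5 under rule 30; state before step 1: 0010010100)
1. -> 0111110110
2. -> 1100000101
3. -> 0010001101
4. -> 1111011001
5. -> 0000010111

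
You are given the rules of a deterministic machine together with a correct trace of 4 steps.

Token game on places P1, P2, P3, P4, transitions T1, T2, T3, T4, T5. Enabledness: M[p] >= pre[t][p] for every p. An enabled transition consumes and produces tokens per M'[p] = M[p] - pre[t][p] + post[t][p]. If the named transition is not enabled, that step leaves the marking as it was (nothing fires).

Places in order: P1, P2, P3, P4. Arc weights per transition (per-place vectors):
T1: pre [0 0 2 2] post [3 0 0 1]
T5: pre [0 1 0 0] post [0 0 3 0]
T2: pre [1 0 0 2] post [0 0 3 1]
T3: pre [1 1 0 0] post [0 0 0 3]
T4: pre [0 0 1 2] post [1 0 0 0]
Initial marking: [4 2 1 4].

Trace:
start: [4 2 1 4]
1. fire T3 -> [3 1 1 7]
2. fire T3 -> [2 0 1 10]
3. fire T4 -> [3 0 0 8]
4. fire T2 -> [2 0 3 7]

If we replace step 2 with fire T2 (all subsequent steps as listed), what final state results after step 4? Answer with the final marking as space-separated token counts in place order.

(re-executing from step 2 with the substitution; state before step 2: [3 1 1 7])
2. fire T2 -> [2 1 4 6]
3. fire T4 -> [3 1 3 4]
4. fire T2 -> [2 1 6 3]

2 1 6 3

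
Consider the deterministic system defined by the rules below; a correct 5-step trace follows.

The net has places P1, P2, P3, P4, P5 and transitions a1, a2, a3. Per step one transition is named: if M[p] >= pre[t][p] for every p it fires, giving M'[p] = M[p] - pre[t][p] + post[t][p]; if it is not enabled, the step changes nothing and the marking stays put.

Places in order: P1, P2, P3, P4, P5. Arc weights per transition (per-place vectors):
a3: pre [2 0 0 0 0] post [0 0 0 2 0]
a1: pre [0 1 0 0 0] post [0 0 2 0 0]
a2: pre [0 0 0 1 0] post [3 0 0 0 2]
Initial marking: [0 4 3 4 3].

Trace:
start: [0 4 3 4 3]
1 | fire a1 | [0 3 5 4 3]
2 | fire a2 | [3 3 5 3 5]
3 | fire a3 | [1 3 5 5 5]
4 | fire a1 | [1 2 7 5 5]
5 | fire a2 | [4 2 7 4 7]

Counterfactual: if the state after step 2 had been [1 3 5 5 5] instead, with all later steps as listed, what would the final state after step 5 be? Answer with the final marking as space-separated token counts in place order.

state after step 2 := [1 3 5 5 5]
3 | fire a3 | [1 3 5 5 5]
4 | fire a1 | [1 2 7 5 5]
5 | fire a2 | [4 2 7 4 7]

4 2 7 4 7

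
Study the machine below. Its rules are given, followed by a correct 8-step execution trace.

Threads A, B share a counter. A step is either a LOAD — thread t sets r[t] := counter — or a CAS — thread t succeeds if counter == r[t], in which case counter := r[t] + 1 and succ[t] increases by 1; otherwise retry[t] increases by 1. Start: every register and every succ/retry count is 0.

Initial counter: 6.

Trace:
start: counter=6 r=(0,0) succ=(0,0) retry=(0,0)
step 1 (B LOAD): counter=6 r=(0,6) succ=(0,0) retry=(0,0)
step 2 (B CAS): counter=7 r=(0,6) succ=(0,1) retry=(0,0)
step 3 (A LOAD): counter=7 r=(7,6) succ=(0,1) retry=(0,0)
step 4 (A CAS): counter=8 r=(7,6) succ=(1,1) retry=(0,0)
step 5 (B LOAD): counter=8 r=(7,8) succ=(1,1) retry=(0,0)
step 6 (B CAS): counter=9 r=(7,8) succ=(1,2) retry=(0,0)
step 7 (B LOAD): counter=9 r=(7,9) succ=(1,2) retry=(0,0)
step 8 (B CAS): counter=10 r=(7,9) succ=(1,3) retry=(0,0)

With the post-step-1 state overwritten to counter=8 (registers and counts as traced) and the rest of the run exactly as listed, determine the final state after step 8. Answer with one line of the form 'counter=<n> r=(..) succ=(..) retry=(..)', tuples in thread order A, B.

counter=11 r=(8,10) succ=(1,2) retry=(0,1)

state after step 1 := counter=8 r=(0,6) succ=(0,0) retry=(0,0)
step 2 (B CAS): counter=8 r=(0,6) succ=(0,0) retry=(0,1)
step 3 (A LOAD): counter=8 r=(8,6) succ=(0,0) retry=(0,1)
step 4 (A CAS): counter=9 r=(8,6) succ=(1,0) retry=(0,1)
step 5 (B LOAD): counter=9 r=(8,9) succ=(1,0) retry=(0,1)
step 6 (B CAS): counter=10 r=(8,9) succ=(1,1) retry=(0,1)
step 7 (B LOAD): counter=10 r=(8,10) succ=(1,1) retry=(0,1)
step 8 (B CAS): counter=11 r=(8,10) succ=(1,2) retry=(0,1)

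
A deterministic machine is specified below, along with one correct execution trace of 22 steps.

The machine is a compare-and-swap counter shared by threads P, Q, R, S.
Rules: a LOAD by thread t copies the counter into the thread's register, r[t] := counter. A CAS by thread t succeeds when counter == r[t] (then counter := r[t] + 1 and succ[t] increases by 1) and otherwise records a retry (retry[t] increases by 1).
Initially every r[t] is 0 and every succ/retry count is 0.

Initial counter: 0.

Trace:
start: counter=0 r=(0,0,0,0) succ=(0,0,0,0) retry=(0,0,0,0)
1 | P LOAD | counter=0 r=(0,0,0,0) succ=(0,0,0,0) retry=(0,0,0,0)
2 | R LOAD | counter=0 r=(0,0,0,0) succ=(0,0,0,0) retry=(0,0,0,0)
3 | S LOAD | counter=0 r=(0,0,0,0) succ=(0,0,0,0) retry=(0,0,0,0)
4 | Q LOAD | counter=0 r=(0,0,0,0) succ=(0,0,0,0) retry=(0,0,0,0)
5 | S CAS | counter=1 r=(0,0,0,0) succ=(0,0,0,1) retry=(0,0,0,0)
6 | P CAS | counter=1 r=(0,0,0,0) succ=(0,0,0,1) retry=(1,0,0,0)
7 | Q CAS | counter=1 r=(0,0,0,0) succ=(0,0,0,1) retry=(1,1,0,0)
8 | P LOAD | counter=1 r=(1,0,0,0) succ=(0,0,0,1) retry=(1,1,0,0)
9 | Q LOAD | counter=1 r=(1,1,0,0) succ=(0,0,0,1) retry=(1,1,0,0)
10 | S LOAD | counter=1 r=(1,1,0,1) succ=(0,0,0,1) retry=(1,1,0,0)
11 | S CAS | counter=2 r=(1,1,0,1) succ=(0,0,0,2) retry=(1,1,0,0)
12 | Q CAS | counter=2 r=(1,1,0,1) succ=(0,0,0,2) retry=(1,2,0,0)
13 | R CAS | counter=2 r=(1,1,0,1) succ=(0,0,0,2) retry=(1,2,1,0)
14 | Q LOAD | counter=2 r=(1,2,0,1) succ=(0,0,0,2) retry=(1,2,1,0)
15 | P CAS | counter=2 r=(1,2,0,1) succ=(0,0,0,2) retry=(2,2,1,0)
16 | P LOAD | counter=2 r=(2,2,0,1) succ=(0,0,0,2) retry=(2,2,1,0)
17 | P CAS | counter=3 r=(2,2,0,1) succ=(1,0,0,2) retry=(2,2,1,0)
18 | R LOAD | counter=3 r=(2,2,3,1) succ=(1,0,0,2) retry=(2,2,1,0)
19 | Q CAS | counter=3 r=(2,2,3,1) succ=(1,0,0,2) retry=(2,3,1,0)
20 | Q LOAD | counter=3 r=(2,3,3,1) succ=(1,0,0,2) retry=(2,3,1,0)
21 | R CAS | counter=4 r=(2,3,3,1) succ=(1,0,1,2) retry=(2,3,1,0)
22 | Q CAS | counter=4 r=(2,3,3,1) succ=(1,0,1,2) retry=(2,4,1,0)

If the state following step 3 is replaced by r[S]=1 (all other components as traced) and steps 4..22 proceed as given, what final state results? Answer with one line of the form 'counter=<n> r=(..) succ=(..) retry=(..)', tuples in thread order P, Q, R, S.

counter=4 r=(2,3,3,1) succ=(2,0,1,1) retry=(1,4,1,1)

state after step 3 := counter=0 r=(0,0,0,1) succ=(0,0,0,0) retry=(0,0,0,0)
4 | Q LOAD | counter=0 r=(0,0,0,1) succ=(0,0,0,0) retry=(0,0,0,0)
5 | S CAS | counter=0 r=(0,0,0,1) succ=(0,0,0,0) retry=(0,0,0,1)
6 | P CAS | counter=1 r=(0,0,0,1) succ=(1,0,0,0) retry=(0,0,0,1)
7 | Q CAS | counter=1 r=(0,0,0,1) succ=(1,0,0,0) retry=(0,1,0,1)
8 | P LOAD | counter=1 r=(1,0,0,1) succ=(1,0,0,0) retry=(0,1,0,1)
9 | Q LOAD | counter=1 r=(1,1,0,1) succ=(1,0,0,0) retry=(0,1,0,1)
10 | S LOAD | counter=1 r=(1,1,0,1) succ=(1,0,0,0) retry=(0,1,0,1)
11 | S CAS | counter=2 r=(1,1,0,1) succ=(1,0,0,1) retry=(0,1,0,1)
12 | Q CAS | counter=2 r=(1,1,0,1) succ=(1,0,0,1) retry=(0,2,0,1)
13 | R CAS | counter=2 r=(1,1,0,1) succ=(1,0,0,1) retry=(0,2,1,1)
14 | Q LOAD | counter=2 r=(1,2,0,1) succ=(1,0,0,1) retry=(0,2,1,1)
15 | P CAS | counter=2 r=(1,2,0,1) succ=(1,0,0,1) retry=(1,2,1,1)
16 | P LOAD | counter=2 r=(2,2,0,1) succ=(1,0,0,1) retry=(1,2,1,1)
17 | P CAS | counter=3 r=(2,2,0,1) succ=(2,0,0,1) retry=(1,2,1,1)
18 | R LOAD | counter=3 r=(2,2,3,1) succ=(2,0,0,1) retry=(1,2,1,1)
19 | Q CAS | counter=3 r=(2,2,3,1) succ=(2,0,0,1) retry=(1,3,1,1)
20 | Q LOAD | counter=3 r=(2,3,3,1) succ=(2,0,0,1) retry=(1,3,1,1)
21 | R CAS | counter=4 r=(2,3,3,1) succ=(2,0,1,1) retry=(1,3,1,1)
22 | Q CAS | counter=4 r=(2,3,3,1) succ=(2,0,1,1) retry=(1,4,1,1)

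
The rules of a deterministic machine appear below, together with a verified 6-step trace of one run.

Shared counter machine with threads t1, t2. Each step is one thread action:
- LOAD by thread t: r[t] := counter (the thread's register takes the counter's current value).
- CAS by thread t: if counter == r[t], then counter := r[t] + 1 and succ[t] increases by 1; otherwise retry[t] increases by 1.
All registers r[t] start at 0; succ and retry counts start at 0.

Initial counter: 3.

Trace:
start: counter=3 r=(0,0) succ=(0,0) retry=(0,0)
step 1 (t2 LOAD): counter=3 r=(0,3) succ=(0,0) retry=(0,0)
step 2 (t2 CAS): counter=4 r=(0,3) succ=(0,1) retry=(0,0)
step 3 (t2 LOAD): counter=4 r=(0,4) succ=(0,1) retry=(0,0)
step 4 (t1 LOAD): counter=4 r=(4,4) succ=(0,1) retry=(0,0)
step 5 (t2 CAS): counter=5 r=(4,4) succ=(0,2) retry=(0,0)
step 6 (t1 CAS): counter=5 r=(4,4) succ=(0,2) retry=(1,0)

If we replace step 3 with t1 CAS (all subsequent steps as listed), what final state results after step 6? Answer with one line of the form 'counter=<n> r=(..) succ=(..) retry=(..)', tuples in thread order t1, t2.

counter=5 r=(4,3) succ=(1,1) retry=(1,1)

(re-executing from step 3 with the substitution; state before step 3: counter=4 r=(0,3) succ=(0,1) retry=(0,0))
step 3 (t1 CAS): counter=4 r=(0,3) succ=(0,1) retry=(1,0)
step 4 (t1 LOAD): counter=4 r=(4,3) succ=(0,1) retry=(1,0)
step 5 (t2 CAS): counter=4 r=(4,3) succ=(0,1) retry=(1,1)
step 6 (t1 CAS): counter=5 r=(4,3) succ=(1,1) retry=(1,1)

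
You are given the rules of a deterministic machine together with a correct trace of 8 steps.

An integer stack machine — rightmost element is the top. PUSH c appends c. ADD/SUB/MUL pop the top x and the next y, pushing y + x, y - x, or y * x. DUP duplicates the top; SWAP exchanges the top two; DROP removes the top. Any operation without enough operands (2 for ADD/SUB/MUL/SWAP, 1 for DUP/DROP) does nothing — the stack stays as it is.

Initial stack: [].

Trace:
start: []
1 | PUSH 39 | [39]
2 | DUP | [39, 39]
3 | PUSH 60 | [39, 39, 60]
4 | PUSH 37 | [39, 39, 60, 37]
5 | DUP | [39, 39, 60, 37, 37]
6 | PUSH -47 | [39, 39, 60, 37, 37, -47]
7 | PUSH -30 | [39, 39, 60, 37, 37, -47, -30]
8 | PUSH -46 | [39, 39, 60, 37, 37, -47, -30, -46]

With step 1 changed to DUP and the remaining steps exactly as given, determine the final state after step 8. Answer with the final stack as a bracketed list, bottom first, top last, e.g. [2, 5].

(re-executing from step 1 with the substitution; state before step 1: [])
1 | DUP | []
2 | DUP | []
3 | PUSH 60 | [60]
4 | PUSH 37 | [60, 37]
5 | DUP | [60, 37, 37]
6 | PUSH -47 | [60, 37, 37, -47]
7 | PUSH -30 | [60, 37, 37, -47, -30]
8 | PUSH -46 | [60, 37, 37, -47, -30, -46]

[60, 37, 37, -47, -30, -46]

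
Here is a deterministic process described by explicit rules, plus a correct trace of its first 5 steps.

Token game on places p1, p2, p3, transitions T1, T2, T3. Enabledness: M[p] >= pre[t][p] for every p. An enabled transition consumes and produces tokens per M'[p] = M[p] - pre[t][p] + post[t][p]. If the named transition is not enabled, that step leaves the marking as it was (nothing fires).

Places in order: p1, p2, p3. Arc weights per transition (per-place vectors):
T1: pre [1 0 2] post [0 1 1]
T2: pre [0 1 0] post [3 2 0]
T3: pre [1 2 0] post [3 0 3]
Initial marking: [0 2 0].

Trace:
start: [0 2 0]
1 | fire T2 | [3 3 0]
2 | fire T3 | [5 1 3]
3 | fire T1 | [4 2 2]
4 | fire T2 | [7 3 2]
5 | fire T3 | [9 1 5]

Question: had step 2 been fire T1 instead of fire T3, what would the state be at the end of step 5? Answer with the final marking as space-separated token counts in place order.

(re-executing from step 2 with the substitution; state before step 2: [3 3 0])
2 | fire T1 | [3 3 0]
3 | fire T1 | [3 3 0]
4 | fire T2 | [6 4 0]
5 | fire T3 | [8 2 3]

8 2 3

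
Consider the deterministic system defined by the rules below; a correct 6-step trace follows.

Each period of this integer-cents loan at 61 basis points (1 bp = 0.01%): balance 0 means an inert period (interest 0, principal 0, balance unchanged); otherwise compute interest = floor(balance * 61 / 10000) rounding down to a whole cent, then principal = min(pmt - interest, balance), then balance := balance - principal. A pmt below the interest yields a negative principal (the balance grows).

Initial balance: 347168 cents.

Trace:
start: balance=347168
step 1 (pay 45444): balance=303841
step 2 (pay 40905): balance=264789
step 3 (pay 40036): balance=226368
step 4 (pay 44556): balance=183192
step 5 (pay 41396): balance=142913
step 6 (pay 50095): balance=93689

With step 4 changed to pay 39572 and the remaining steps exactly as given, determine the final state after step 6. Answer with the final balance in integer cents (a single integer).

(re-executing from step 4 with the substitution; state before step 4: balance=226368)
step 4 (pay 39572): balance=188176
step 5 (pay 41396): balance=147927
step 6 (pay 50095): balance=98734

98734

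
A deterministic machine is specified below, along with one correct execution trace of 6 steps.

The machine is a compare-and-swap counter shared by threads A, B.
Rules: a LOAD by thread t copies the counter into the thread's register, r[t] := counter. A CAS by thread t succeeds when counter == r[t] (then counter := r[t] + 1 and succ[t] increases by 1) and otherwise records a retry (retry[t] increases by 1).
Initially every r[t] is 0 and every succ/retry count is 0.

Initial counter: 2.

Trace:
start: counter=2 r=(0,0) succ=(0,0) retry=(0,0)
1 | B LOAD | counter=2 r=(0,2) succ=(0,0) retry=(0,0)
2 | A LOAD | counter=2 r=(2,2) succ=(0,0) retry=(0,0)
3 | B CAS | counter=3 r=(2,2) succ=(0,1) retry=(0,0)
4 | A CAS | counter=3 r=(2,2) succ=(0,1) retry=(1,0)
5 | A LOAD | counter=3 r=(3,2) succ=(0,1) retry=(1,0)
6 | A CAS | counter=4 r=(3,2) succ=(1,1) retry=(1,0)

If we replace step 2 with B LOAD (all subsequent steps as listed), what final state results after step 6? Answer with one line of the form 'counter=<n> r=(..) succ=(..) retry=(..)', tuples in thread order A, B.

counter=4 r=(3,2) succ=(1,1) retry=(1,0)

(re-executing from step 2 with the substitution; state before step 2: counter=2 r=(0,2) succ=(0,0) retry=(0,0))
2 | B LOAD | counter=2 r=(0,2) succ=(0,0) retry=(0,0)
3 | B CAS | counter=3 r=(0,2) succ=(0,1) retry=(0,0)
4 | A CAS | counter=3 r=(0,2) succ=(0,1) retry=(1,0)
5 | A LOAD | counter=3 r=(3,2) succ=(0,1) retry=(1,0)
6 | A CAS | counter=4 r=(3,2) succ=(1,1) retry=(1,0)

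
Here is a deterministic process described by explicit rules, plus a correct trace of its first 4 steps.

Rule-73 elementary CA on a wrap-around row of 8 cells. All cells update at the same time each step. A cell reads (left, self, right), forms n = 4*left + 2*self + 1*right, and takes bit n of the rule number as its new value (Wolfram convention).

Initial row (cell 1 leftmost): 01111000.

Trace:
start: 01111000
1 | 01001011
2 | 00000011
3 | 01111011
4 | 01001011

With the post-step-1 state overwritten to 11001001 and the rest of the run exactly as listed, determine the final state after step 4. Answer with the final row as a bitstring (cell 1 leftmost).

11010101

state after step 1 := 11001001
2 | 01000001
3 | 00011100
4 | 11010101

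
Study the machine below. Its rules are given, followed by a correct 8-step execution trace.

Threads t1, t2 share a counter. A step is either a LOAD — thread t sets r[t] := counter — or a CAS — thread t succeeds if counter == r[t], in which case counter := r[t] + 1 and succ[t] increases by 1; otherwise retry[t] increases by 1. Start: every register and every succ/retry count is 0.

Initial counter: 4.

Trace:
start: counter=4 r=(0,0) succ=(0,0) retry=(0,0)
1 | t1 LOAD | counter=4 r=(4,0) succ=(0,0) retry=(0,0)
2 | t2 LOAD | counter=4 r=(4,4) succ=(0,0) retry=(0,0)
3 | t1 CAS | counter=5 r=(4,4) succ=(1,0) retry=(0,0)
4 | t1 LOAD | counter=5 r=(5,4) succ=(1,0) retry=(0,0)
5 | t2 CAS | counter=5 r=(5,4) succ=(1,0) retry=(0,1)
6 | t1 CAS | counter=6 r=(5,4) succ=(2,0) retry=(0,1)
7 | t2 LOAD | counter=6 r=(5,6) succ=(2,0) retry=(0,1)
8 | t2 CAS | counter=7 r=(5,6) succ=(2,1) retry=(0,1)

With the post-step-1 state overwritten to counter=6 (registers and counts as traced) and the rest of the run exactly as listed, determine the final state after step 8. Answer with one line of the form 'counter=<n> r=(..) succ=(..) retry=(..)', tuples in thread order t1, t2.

state after step 1 := counter=6 r=(4,0) succ=(0,0) retry=(0,0)
2 | t2 LOAD | counter=6 r=(4,6) succ=(0,0) retry=(0,0)
3 | t1 CAS | counter=6 r=(4,6) succ=(0,0) retry=(1,0)
4 | t1 LOAD | counter=6 r=(6,6) succ=(0,0) retry=(1,0)
5 | t2 CAS | counter=7 r=(6,6) succ=(0,1) retry=(1,0)
6 | t1 CAS | counter=7 r=(6,6) succ=(0,1) retry=(2,0)
7 | t2 LOAD | counter=7 r=(6,7) succ=(0,1) retry=(2,0)
8 | t2 CAS | counter=8 r=(6,7) succ=(0,2) retry=(2,0)

counter=8 r=(6,7) succ=(0,2) retry=(2,0)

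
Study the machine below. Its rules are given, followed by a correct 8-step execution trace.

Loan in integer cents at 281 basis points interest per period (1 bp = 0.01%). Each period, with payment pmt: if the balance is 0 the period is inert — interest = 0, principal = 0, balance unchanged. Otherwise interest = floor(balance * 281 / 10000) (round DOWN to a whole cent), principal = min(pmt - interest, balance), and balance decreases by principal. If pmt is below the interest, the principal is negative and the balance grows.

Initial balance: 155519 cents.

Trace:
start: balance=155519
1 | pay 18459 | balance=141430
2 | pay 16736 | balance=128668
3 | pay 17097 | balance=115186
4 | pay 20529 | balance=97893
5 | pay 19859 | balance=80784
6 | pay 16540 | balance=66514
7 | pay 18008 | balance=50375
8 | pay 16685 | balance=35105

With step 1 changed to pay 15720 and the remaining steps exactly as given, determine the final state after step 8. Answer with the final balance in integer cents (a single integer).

38431

(re-executing from step 1 with the substitution; state before step 1: balance=155519)
1 | pay 15720 | balance=144169
2 | pay 16736 | balance=131484
3 | pay 17097 | balance=118081
4 | pay 20529 | balance=100870
5 | pay 19859 | balance=83845
6 | pay 16540 | balance=69661
7 | pay 18008 | balance=53610
8 | pay 16685 | balance=38431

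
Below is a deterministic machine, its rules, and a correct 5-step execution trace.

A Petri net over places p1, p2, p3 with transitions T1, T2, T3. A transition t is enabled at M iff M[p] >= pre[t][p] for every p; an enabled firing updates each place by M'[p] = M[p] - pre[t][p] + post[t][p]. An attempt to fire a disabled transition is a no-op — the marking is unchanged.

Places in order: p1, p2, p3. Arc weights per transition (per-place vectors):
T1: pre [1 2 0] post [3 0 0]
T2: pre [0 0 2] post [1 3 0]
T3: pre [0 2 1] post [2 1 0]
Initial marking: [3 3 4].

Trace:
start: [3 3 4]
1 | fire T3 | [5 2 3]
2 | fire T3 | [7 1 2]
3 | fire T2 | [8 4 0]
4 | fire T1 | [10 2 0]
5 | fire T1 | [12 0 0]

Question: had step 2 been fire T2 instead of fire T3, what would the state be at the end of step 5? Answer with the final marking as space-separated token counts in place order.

(re-executing from step 2 with the substitution; state before step 2: [5 2 3])
2 | fire T2 | [6 5 1]
3 | fire T2 | [6 5 1]
4 | fire T1 | [8 3 1]
5 | fire T1 | [10 1 1]

10 1 1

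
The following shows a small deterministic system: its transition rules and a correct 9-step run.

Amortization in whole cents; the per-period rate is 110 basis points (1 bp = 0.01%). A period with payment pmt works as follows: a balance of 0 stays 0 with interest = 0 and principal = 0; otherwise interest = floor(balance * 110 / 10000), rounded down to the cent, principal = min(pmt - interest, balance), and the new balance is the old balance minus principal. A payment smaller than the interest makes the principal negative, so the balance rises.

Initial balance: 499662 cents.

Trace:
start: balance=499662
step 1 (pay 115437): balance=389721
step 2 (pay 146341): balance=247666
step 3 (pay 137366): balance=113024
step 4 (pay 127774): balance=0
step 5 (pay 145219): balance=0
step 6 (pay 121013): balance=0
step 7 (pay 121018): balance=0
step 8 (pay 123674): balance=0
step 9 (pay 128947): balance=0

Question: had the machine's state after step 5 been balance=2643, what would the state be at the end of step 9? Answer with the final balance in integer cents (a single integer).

0

state after step 5 := balance=2643
step 6 (pay 121013): balance=0
step 7 (pay 121018): balance=0
step 8 (pay 123674): balance=0
step 9 (pay 128947): balance=0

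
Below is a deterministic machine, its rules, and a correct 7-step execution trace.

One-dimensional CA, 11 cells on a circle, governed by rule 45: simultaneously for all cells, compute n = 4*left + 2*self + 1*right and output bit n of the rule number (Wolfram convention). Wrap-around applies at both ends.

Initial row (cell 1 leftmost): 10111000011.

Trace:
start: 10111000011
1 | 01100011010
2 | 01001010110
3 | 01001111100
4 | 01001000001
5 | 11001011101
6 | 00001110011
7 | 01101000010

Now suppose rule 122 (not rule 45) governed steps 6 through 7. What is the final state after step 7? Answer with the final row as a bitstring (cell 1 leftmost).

(re-executing steps 6..7 under rule 122; state before step 6: 11001011101)
6 | 01110110111
7 | 11011111101

11011111101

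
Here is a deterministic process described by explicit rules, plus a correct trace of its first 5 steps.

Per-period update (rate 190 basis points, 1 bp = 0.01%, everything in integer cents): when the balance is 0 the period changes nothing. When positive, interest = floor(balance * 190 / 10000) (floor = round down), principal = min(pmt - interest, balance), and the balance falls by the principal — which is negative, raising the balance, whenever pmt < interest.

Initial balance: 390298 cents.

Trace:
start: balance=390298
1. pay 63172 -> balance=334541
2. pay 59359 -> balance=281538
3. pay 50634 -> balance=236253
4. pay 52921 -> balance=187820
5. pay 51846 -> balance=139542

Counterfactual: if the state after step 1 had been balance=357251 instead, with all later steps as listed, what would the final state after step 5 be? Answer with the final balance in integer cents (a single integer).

164027

state after step 1 := balance=357251
2. pay 59359 -> balance=304679
3. pay 50634 -> balance=259833
4. pay 52921 -> balance=211848
5. pay 51846 -> balance=164027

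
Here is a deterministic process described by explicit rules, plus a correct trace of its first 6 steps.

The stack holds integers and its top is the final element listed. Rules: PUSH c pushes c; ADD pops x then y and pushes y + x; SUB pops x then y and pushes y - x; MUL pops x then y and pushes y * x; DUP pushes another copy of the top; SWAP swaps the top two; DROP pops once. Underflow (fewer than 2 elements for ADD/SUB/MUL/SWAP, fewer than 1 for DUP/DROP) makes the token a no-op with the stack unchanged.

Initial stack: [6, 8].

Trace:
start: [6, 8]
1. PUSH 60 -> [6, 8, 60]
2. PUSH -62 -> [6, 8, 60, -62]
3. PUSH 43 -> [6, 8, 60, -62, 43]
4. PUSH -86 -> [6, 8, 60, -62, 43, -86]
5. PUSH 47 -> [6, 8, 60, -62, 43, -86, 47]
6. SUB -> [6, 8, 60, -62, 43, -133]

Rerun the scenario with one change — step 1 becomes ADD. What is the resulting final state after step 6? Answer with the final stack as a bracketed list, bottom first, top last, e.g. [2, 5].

[14, -62, 43, -133]

(re-executing from step 1 with the substitution; state before step 1: [6, 8])
1. ADD -> [14]
2. PUSH -62 -> [14, -62]
3. PUSH 43 -> [14, -62, 43]
4. PUSH -86 -> [14, -62, 43, -86]
5. PUSH 47 -> [14, -62, 43, -86, 47]
6. SUB -> [14, -62, 43, -133]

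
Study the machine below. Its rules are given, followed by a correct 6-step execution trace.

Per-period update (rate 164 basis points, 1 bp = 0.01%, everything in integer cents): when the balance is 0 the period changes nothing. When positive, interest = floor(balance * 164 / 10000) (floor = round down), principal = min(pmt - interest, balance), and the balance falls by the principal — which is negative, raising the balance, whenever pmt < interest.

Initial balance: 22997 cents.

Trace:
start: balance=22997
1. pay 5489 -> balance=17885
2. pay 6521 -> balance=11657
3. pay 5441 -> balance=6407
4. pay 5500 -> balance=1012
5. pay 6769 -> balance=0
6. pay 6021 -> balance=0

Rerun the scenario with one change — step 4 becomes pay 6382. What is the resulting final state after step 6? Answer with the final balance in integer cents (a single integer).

0

(re-executing from step 4 with the substitution; state before step 4: balance=6407)
4. pay 6382 -> balance=130
5. pay 6769 -> balance=0
6. pay 6021 -> balance=0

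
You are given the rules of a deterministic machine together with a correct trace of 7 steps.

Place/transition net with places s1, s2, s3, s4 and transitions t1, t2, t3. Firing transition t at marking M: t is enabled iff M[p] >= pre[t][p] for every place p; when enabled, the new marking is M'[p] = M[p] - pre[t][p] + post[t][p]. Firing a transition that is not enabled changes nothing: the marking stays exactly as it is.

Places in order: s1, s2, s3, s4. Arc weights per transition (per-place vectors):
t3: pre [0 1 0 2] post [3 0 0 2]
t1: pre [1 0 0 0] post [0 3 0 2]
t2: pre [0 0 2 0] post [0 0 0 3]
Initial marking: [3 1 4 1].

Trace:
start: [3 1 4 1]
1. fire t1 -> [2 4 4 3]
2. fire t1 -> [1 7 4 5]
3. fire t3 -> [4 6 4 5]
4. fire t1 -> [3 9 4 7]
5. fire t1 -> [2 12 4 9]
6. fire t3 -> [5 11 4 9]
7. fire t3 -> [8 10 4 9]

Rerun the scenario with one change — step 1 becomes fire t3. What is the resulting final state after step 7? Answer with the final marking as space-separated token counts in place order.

(re-executing from step 1 with the substitution; state before step 1: [3 1 4 1])
1. fire t3 -> [3 1 4 1]
2. fire t1 -> [2 4 4 3]
3. fire t3 -> [5 3 4 3]
4. fire t1 -> [4 6 4 5]
5. fire t1 -> [3 9 4 7]
6. fire t3 -> [6 8 4 7]
7. fire t3 -> [9 7 4 7]

9 7 4 7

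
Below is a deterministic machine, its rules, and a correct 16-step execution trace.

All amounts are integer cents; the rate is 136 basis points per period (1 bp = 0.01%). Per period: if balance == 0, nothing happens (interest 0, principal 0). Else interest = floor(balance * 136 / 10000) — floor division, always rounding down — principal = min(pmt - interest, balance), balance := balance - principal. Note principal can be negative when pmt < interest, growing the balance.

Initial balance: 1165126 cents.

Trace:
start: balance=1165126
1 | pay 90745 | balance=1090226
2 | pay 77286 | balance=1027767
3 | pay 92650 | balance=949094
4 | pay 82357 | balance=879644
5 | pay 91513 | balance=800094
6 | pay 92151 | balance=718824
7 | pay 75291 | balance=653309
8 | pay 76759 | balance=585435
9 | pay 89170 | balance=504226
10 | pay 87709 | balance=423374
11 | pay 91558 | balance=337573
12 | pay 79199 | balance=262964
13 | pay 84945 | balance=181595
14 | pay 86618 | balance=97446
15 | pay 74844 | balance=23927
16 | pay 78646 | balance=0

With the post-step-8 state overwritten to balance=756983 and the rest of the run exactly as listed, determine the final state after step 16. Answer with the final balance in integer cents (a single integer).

state after step 8 := balance=756983
9 | pay 89170 | balance=678107
10 | pay 87709 | balance=599620
11 | pay 91558 | balance=516216
12 | pay 79199 | balance=444037
13 | pay 84945 | balance=365130
14 | pay 86618 | balance=283477
15 | pay 74844 | balance=212488
16 | pay 78646 | balance=136731

136731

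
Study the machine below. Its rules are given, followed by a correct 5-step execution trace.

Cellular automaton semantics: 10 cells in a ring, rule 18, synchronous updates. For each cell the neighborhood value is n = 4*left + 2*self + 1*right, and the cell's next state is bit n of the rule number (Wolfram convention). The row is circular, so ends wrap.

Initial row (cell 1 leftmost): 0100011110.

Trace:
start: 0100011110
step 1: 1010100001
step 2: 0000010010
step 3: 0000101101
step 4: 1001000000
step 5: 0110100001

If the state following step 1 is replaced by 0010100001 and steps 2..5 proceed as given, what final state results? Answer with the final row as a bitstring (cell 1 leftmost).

state after step 1 := 0010100001
step 2: 1100010010
step 3: 0010101100
step 4: 0100000010
step 5: 1010000101

1010000101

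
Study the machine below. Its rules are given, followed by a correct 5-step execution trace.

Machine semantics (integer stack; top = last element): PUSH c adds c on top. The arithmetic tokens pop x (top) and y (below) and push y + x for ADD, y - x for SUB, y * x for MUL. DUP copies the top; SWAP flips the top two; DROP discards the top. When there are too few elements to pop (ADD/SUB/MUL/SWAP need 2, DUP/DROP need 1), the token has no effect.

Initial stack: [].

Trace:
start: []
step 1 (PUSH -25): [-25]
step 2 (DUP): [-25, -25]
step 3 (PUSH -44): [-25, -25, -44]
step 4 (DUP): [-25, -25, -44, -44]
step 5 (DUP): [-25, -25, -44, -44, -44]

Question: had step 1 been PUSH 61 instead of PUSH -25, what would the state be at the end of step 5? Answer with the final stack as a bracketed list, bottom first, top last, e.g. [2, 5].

[61, 61, -44, -44, -44]

(re-executing from step 1 with the substitution; state before step 1: [])
step 1 (PUSH 61): [61]
step 2 (DUP): [61, 61]
step 3 (PUSH -44): [61, 61, -44]
step 4 (DUP): [61, 61, -44, -44]
step 5 (DUP): [61, 61, -44, -44, -44]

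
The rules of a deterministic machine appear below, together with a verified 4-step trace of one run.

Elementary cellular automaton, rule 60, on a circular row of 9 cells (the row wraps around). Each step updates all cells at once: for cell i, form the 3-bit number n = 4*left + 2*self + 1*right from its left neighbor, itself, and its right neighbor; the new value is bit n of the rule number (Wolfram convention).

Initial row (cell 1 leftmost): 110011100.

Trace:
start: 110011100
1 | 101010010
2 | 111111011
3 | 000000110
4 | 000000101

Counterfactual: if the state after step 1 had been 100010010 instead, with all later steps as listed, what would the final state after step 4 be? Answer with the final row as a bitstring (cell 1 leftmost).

001111101

state after step 1 := 100010010
2 | 110011011
3 | 001010110
4 | 001111101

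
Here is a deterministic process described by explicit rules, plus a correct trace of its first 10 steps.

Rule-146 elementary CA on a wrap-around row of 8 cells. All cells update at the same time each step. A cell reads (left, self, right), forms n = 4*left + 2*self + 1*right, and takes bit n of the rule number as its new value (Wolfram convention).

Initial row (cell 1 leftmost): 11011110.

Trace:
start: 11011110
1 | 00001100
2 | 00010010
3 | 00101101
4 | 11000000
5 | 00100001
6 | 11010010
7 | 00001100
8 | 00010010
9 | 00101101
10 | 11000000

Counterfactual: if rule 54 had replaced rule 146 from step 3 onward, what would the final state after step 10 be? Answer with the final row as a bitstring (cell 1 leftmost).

(re-executing steps 3..10 under rule 54; state before step 3: 00010010)
3 | 00111111
4 | 11000000
5 | 00100001
6 | 11110011
7 | 00001100
8 | 00010010
9 | 00111111
10 | 11000000

11000000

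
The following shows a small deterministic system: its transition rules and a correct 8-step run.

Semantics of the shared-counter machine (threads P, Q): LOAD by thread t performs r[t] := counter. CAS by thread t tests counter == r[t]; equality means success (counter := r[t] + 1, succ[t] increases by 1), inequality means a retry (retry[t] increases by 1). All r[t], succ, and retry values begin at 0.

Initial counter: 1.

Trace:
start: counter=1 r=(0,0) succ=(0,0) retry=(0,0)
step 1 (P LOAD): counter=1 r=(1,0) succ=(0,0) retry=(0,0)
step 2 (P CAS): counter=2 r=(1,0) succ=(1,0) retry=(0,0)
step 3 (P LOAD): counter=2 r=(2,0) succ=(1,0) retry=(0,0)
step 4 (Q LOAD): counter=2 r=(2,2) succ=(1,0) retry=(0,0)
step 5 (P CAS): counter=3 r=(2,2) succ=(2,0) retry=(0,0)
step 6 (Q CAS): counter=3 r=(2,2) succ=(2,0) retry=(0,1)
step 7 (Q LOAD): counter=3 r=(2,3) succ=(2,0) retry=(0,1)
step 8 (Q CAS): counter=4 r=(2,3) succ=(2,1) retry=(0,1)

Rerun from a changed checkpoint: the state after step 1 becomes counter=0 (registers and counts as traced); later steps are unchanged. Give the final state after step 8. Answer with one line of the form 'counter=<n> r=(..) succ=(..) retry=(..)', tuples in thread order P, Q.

state after step 1 := counter=0 r=(1,0) succ=(0,0) retry=(0,0)
step 2 (P CAS): counter=0 r=(1,0) succ=(0,0) retry=(1,0)
step 3 (P LOAD): counter=0 r=(0,0) succ=(0,0) retry=(1,0)
step 4 (Q LOAD): counter=0 r=(0,0) succ=(0,0) retry=(1,0)
step 5 (P CAS): counter=1 r=(0,0) succ=(1,0) retry=(1,0)
step 6 (Q CAS): counter=1 r=(0,0) succ=(1,0) retry=(1,1)
step 7 (Q LOAD): counter=1 r=(0,1) succ=(1,0) retry=(1,1)
step 8 (Q CAS): counter=2 r=(0,1) succ=(1,1) retry=(1,1)

counter=2 r=(0,1) succ=(1,1) retry=(1,1)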